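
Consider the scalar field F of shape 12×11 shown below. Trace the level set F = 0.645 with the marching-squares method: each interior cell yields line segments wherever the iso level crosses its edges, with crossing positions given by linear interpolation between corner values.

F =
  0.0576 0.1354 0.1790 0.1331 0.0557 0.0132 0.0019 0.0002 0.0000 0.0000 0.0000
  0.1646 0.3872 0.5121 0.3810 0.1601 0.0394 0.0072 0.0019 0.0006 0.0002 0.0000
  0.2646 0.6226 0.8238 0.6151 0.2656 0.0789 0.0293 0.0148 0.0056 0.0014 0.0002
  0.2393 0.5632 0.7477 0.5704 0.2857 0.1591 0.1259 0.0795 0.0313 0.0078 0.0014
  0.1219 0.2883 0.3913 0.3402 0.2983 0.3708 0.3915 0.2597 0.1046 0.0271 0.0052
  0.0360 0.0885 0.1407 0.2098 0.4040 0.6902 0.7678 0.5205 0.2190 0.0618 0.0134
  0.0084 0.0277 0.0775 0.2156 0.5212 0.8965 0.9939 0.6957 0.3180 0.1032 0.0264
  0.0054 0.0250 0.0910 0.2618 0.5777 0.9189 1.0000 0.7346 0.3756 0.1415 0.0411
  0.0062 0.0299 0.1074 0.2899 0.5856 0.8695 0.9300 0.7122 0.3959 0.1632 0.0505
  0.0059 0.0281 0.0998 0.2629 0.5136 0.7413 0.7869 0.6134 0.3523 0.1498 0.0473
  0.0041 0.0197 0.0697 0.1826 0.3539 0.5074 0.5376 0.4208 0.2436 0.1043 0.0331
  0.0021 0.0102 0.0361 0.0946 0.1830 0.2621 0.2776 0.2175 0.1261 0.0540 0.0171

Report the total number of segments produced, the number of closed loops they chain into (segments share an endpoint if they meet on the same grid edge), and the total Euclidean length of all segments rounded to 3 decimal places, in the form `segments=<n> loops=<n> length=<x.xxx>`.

segments=22 loops=2 length=18.352

cell (1,1): code 0100 → (1.426,2.000)–(2.000,1.111)
cell (1,2): code 1000 → (2.000,2.857)–(1.426,2.000)
cell (2,1): code 0110 → (2.000,1.111)–(3.000,1.443)
cell (2,2): code 1001 → (3.000,2.579)–(2.000,2.857)
cell (3,1): code 0010 → (3.000,1.443)–(3.288,2.000)
cell (3,2): code 0001 → (3.288,2.000)–(3.000,2.579)
cell (4,4): code 0100 → (4.858,5.000)–(5.000,4.842)
cell (4,5): code 1100 → (4.674,6.000)–(4.858,5.000)
cell (4,6): code 1000 → (5.000,6.497)–(4.674,6.000)
cell (5,4): code 0110 → (5.000,4.842)–(6.000,4.330)
cell (5,6): code 1101 → (5.711,7.000)–(5.000,6.497)
cell (5,7): code 1000 → (6.000,7.134)–(5.711,7.000)
cell (6,4): code 0110 → (6.000,4.330)–(7.000,4.197)
cell (6,7): code 1001 → (7.000,7.250)–(6.000,7.134)
cell (7,4): code 0110 → (7.000,4.197)–(8.000,4.209)
cell (7,7): code 1001 → (8.000,7.212)–(7.000,7.250)
cell (8,4): code 0110 → (8.000,4.209)–(9.000,4.577)
cell (8,6): code 1011 → (9.000,6.818)–(8.680,7.000)
cell (8,7): code 0001 → (8.680,7.000)–(8.000,7.212)
cell (9,4): code 0010 → (9.000,4.577)–(9.412,5.000)
cell (9,5): code 0011 → (9.412,5.000)–(9.569,6.000)
cell (9,6): code 0001 → (9.569,6.000)–(9.000,6.818)
total: 22 segments, chained into 2 closed loop(s), length Σ = 18.351889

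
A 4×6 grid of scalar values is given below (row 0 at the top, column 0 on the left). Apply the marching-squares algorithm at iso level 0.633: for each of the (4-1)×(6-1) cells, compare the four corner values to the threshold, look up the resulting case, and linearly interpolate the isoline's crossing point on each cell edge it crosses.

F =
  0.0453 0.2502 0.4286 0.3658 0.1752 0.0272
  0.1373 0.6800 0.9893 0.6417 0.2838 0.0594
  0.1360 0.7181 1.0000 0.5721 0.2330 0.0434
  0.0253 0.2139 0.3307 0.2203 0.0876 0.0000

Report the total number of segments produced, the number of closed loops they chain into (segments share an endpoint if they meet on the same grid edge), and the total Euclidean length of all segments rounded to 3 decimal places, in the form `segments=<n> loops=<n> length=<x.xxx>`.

segments=10 loops=1 length=6.804

cell (0,0): code 0100 → (0.891,1.000)–(1.000,0.913)
cell (0,1): code 1100 → (0.365,2.000)–(0.891,1.000)
cell (0,2): code 1100 → (0.968,3.000)–(0.365,2.000)
cell (0,3): code 1000 → (1.000,3.024)–(0.968,3.000)
cell (1,0): code 0110 → (1.000,0.913)–(2.000,0.854)
cell (1,2): code 1011 → (2.000,2.858)–(1.125,3.000)
cell (1,3): code 0001 → (1.125,3.000)–(1.000,3.024)
cell (2,0): code 0010 → (2.000,0.854)–(2.169,1.000)
cell (2,1): code 0011 → (2.169,1.000)–(2.548,2.000)
cell (2,2): code 0001 → (2.548,2.000)–(2.000,2.858)
total: 10 segments, chained into 1 closed loop(s), length Σ = 6.803965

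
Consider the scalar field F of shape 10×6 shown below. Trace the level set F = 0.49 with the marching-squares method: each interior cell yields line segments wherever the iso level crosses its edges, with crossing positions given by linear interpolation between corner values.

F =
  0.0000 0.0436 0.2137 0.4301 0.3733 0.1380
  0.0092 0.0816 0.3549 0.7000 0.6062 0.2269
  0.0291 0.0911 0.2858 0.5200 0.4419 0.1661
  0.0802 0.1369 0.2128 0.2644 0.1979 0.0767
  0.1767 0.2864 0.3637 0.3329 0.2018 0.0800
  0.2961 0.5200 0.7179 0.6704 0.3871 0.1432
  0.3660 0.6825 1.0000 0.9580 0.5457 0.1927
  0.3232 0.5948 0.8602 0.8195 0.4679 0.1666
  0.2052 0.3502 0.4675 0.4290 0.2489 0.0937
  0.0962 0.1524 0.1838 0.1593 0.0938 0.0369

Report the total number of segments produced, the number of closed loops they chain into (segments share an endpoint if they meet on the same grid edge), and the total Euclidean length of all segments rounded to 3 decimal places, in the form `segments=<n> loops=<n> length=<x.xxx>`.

segments=22 loops=2 length=17.147

cell (0,2): code 0100 → (0.222,3.000)–(1.000,2.391)
cell (0,3): code 1100 → (0.501,4.000)–(0.222,3.000)
cell (0,4): code 1000 → (1.000,4.306)–(0.501,4.000)
cell (1,2): code 0110 → (1.000,2.391)–(2.000,2.872)
cell (1,3): code 1011 → (2.000,3.384)–(1.707,4.000)
cell (1,4): code 0001 → (1.707,4.000)–(1.000,4.306)
cell (2,2): code 0010 → (2.000,2.872)–(2.117,3.000)
cell (2,3): code 0001 → (2.117,3.000)–(2.000,3.384)
cell (4,0): code 0100 → (4.872,1.000)–(5.000,0.866)
cell (4,1): code 1100 → (4.357,2.000)–(4.872,1.000)
cell (4,2): code 1100 → (4.465,3.000)–(4.357,2.000)
cell (4,3): code 1000 → (5.000,3.637)–(4.465,3.000)
cell (5,0): code 0110 → (5.000,0.866)–(6.000,0.392)
cell (5,3): code 1101 → (5.649,4.000)–(5.000,3.637)
cell (5,4): code 1000 → (6.000,4.158)–(5.649,4.000)
cell (6,0): code 0110 → (6.000,0.392)–(7.000,0.614)
cell (6,3): code 1011 → (7.000,3.937)–(6.716,4.000)
cell (6,4): code 0001 → (6.716,4.000)–(6.000,4.158)
cell (7,0): code 0010 → (7.000,0.614)–(7.428,1.000)
cell (7,1): code 0011 → (7.428,1.000)–(7.943,2.000)
cell (7,2): code 0011 → (7.943,2.000)–(7.844,3.000)
cell (7,3): code 0001 → (7.844,3.000)–(7.000,3.937)
total: 22 segments, chained into 2 closed loop(s), length Σ = 17.147440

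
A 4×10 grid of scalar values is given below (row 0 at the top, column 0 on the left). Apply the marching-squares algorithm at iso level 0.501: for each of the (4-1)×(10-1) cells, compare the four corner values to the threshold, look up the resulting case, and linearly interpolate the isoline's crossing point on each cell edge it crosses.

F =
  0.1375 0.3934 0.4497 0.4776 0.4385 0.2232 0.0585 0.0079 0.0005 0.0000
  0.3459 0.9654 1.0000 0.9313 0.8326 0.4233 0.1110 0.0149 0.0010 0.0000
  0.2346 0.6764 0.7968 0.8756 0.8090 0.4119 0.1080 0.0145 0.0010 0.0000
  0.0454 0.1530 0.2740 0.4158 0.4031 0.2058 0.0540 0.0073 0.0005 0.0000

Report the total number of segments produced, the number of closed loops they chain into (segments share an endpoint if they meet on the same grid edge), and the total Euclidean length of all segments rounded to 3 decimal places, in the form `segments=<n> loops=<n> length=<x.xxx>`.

segments=12 loops=1 length=12.008

cell (0,0): code 0100 → (0.188,1.000)–(1.000,0.250)
cell (0,1): code 1100 → (0.093,2.000)–(0.188,1.000)
cell (0,2): code 1100 → (0.052,3.000)–(0.093,2.000)
cell (0,3): code 1100 → (0.159,4.000)–(0.052,3.000)
cell (0,4): code 1000 → (1.000,4.810)–(0.159,4.000)
cell (1,0): code 0110 → (1.000,0.250)–(2.000,0.603)
cell (1,4): code 1001 → (2.000,4.776)–(1.000,4.810)
cell (2,0): code 0010 → (2.000,0.603)–(2.335,1.000)
cell (2,1): code 0011 → (2.335,1.000)–(2.566,2.000)
cell (2,2): code 0011 → (2.566,2.000)–(2.815,3.000)
cell (2,3): code 0011 → (2.815,3.000)–(2.759,4.000)
cell (2,4): code 0001 → (2.759,4.000)–(2.000,4.776)
total: 12 segments, chained into 1 closed loop(s), length Σ = 12.008052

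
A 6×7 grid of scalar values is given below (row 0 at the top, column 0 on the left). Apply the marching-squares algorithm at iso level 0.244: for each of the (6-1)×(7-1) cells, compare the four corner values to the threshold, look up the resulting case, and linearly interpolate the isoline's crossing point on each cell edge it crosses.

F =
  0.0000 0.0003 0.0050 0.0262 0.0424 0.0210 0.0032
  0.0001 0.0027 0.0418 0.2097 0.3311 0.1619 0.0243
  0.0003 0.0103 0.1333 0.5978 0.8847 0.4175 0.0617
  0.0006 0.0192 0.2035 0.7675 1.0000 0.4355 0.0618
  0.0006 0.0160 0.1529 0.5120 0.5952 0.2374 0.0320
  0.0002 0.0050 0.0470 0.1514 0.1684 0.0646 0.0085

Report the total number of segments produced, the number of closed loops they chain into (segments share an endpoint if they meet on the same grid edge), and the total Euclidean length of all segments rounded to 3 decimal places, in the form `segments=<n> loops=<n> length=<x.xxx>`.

cell (0,3): code 0100 → (0.698,4.000)–(1.000,3.283)
cell (0,4): code 1000 → (1.000,4.515)–(0.698,4.000)
cell (1,2): code 0100 → (1.088,3.000)–(2.000,2.238)
cell (1,3): code 1110 → (1.000,3.283)–(1.088,3.000)
cell (1,4): code 1101 → (1.321,5.000)–(1.000,4.515)
cell (1,5): code 1000 → (2.000,5.488)–(1.321,5.000)
cell (2,2): code 0110 → (2.000,2.238)–(3.000,2.072)
cell (2,5): code 1001 → (3.000,5.512)–(2.000,5.488)
cell (3,2): code 0110 → (3.000,2.072)–(4.000,2.254)
cell (3,4): code 1011 → (4.000,4.982)–(3.967,5.000)
cell (3,5): code 0001 → (3.967,5.000)–(3.000,5.512)
cell (4,2): code 0010 → (4.000,2.254)–(4.743,3.000)
cell (4,3): code 0011 → (4.743,3.000)–(4.823,4.000)
cell (4,4): code 0001 → (4.823,4.000)–(4.000,4.982)
total: 14 segments, chained into 1 closed loop(s), length Σ = 11.776598

segments=14 loops=1 length=11.777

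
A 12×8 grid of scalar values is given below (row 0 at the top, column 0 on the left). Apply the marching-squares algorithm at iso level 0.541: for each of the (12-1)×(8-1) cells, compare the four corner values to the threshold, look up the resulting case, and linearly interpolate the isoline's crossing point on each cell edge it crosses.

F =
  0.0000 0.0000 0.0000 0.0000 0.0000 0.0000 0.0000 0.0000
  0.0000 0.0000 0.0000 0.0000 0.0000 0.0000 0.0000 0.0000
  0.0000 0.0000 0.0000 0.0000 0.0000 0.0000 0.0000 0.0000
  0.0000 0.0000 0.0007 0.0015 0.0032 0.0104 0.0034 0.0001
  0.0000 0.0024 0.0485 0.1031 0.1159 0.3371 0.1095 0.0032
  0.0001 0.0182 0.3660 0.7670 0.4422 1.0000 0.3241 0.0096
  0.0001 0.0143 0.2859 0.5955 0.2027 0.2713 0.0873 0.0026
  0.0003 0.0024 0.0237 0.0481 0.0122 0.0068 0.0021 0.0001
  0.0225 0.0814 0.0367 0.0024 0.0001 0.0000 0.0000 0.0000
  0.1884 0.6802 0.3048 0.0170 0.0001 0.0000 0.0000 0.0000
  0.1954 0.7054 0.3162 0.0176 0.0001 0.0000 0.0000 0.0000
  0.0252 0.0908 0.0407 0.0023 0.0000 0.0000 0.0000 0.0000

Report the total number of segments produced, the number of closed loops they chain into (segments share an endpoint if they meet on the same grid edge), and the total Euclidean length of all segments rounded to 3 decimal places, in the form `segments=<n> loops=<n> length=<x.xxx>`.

segments=16 loops=3 length=11.756

cell (4,2): code 0100 → (4.660,3.000)–(5.000,2.436)
cell (4,3): code 1000 → (5.000,3.696)–(4.660,3.000)
cell (4,4): code 0100 → (4.308,5.000)–(5.000,4.177)
cell (4,5): code 1000 → (5.000,5.679)–(4.308,5.000)
cell (5,2): code 0110 → (5.000,2.436)–(6.000,2.824)
cell (5,3): code 1001 → (6.000,3.139)–(5.000,3.696)
cell (5,4): code 0010 → (5.000,4.177)–(5.630,5.000)
cell (5,5): code 0001 → (5.630,5.000)–(5.000,5.679)
cell (6,2): code 0010 → (6.000,2.824)–(6.100,3.000)
cell (6,3): code 0001 → (6.100,3.000)–(6.000,3.139)
cell (8,0): code 0100 → (8.768,1.000)–(9.000,0.717)
cell (8,1): code 1000 → (9.000,1.371)–(8.768,1.000)
cell (9,0): code 0110 → (9.000,0.717)–(10.000,0.678)
cell (9,1): code 1001 → (10.000,1.422)–(9.000,1.371)
cell (10,0): code 0010 → (10.000,0.678)–(10.267,1.000)
cell (10,1): code 0001 → (10.267,1.000)–(10.000,1.422)
total: 16 segments, chained into 3 closed loop(s), length Σ = 11.755907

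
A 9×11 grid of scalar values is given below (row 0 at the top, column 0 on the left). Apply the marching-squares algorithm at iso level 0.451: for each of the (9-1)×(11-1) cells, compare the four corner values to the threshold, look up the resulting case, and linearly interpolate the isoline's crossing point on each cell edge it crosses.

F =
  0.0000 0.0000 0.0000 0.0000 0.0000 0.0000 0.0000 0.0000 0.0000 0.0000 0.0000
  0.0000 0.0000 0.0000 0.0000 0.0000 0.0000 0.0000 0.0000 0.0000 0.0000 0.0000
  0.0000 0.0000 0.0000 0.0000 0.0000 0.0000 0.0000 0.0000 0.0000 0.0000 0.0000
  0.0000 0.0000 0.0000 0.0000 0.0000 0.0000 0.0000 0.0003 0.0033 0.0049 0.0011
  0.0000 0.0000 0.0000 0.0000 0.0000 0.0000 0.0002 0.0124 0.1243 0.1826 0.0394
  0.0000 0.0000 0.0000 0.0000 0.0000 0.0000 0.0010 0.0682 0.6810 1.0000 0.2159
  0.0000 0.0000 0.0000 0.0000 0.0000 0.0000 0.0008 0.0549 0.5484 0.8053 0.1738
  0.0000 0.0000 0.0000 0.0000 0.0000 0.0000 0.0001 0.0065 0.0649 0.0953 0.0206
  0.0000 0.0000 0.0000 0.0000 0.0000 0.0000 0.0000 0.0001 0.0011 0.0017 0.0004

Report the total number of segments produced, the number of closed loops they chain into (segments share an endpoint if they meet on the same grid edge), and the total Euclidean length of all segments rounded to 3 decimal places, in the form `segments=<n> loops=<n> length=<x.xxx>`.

segments=8 loops=1 length=6.663

cell (4,7): code 0100 → (4.587,8.000)–(5.000,7.625)
cell (4,8): code 1100 → (4.328,9.000)–(4.587,8.000)
cell (4,9): code 1000 → (5.000,9.700)–(4.328,9.000)
cell (5,7): code 0110 → (5.000,7.625)–(6.000,7.803)
cell (5,9): code 1001 → (6.000,9.561)–(5.000,9.700)
cell (6,7): code 0010 → (6.000,7.803)–(6.201,8.000)
cell (6,8): code 0011 → (6.201,8.000)–(6.499,9.000)
cell (6,9): code 0001 → (6.499,9.000)–(6.000,9.561)
total: 8 segments, chained into 1 closed loop(s), length Σ = 6.662823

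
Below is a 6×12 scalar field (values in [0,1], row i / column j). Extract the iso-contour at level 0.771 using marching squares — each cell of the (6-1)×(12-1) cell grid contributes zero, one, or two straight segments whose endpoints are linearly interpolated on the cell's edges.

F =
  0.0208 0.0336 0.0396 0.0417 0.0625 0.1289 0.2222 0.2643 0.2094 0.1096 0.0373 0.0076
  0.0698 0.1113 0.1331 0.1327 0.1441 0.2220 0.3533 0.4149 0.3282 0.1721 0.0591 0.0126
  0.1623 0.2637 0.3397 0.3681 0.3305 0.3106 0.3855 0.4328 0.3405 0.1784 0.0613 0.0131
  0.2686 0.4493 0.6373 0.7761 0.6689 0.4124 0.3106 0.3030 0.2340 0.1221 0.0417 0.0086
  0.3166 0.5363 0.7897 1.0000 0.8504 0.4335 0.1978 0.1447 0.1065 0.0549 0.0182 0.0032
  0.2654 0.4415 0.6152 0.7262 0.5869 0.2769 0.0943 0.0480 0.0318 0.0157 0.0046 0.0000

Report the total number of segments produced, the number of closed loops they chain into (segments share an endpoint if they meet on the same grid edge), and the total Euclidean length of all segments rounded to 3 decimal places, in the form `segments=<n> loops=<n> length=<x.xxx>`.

cell (2,2): code 0100 → (2.987,3.000)–(3.000,2.963)
cell (2,3): code 1000 → (3.000,3.048)–(2.987,3.000)
cell (3,1): code 0100 → (3.877,2.000)–(4.000,1.926)
cell (3,2): code 1110 → (3.000,2.963)–(3.877,2.000)
cell (3,3): code 1101 → (3.563,4.000)–(3.000,3.048)
cell (3,4): code 1000 → (4.000,4.190)–(3.563,4.000)
cell (4,1): code 0010 → (4.000,1.926)–(4.107,2.000)
cell (4,2): code 0011 → (4.107,2.000)–(4.836,3.000)
cell (4,3): code 0011 → (4.836,3.000)–(4.301,4.000)
cell (4,4): code 0001 → (4.301,4.000)–(4.000,4.190)
total: 10 segments, chained into 1 closed loop(s), length Σ = 5.975711

segments=10 loops=1 length=5.976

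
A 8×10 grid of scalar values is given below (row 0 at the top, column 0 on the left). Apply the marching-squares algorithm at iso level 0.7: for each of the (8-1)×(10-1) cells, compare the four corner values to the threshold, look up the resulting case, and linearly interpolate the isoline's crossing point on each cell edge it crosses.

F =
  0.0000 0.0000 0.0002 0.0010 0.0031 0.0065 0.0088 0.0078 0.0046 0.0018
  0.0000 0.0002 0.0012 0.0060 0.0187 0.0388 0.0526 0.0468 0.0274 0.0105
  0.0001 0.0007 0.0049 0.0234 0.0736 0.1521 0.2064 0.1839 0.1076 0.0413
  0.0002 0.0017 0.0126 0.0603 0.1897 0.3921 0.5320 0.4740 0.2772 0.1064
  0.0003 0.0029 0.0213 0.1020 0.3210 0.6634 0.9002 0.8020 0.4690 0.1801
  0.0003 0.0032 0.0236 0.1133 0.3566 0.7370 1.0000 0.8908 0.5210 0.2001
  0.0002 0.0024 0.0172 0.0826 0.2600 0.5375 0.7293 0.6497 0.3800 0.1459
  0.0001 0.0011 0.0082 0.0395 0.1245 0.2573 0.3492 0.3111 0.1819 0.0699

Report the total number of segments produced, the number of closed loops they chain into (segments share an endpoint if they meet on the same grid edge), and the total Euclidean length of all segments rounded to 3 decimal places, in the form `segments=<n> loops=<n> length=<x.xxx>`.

segments=12 loops=1 length=8.065

cell (3,5): code 0100 → (3.456,6.000)–(4.000,5.155)
cell (3,6): code 1100 → (3.689,7.000)–(3.456,6.000)
cell (3,7): code 1000 → (4.000,7.306)–(3.689,7.000)
cell (4,4): code 0100 → (4.497,5.000)–(5.000,4.903)
cell (4,5): code 1110 → (4.000,5.155)–(4.497,5.000)
cell (4,7): code 1001 → (5.000,7.516)–(4.000,7.306)
cell (5,4): code 0010 → (5.000,4.903)–(5.185,5.000)
cell (5,5): code 0111 → (5.185,5.000)–(6.000,5.847)
cell (5,6): code 1011 → (6.000,6.368)–(5.791,7.000)
cell (5,7): code 0001 → (5.791,7.000)–(5.000,7.516)
cell (6,5): code 0010 → (6.000,5.847)–(6.077,6.000)
cell (6,6): code 0001 → (6.077,6.000)–(6.000,6.368)
total: 12 segments, chained into 1 closed loop(s), length Σ = 8.065000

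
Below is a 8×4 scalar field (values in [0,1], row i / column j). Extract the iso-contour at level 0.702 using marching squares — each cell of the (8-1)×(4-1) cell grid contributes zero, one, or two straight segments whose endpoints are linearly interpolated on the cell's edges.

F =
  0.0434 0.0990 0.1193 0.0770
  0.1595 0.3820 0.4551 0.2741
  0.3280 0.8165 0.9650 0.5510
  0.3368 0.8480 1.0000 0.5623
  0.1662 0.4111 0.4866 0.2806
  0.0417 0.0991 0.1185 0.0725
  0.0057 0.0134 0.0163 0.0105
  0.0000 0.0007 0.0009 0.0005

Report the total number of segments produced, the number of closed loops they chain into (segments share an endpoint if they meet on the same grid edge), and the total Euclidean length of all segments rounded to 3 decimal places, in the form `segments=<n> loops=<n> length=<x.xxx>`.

segments=8 loops=1 length=6.569

cell (1,0): code 0100 → (1.736,1.000)–(2.000,0.766)
cell (1,1): code 1100 → (1.484,2.000)–(1.736,1.000)
cell (1,2): code 1000 → (2.000,2.635)–(1.484,2.000)
cell (2,0): code 0110 → (2.000,0.766)–(3.000,0.714)
cell (2,2): code 1001 → (3.000,2.681)–(2.000,2.635)
cell (3,0): code 0010 → (3.000,0.714)–(3.334,1.000)
cell (3,1): code 0011 → (3.334,1.000)–(3.580,2.000)
cell (3,2): code 0001 → (3.580,2.000)–(3.000,2.681)
total: 8 segments, chained into 1 closed loop(s), length Σ = 6.568792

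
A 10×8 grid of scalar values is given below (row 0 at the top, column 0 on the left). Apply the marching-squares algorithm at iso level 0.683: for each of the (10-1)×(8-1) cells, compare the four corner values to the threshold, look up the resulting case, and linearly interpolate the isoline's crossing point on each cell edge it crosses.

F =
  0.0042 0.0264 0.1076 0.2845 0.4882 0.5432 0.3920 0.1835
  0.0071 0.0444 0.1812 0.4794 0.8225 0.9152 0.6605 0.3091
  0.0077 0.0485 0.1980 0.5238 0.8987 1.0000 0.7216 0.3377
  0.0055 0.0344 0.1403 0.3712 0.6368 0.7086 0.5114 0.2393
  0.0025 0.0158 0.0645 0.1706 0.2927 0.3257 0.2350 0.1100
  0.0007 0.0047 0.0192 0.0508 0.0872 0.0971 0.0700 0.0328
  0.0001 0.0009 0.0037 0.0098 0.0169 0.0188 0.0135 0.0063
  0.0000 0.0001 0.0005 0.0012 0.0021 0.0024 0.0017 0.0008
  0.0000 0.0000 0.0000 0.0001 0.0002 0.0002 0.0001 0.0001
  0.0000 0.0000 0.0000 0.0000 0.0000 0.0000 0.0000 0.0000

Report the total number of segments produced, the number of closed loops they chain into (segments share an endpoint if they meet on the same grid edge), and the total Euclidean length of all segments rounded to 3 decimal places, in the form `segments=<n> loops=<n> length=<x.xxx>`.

cell (0,3): code 0100 → (0.583,4.000)–(1.000,3.593)
cell (0,4): code 1100 → (0.376,5.000)–(0.583,4.000)
cell (0,5): code 1000 → (1.000,5.912)–(0.376,5.000)
cell (1,3): code 0110 → (1.000,3.593)–(2.000,3.425)
cell (1,5): code 1101 → (1.368,6.000)–(1.000,5.912)
cell (1,6): code 1000 → (2.000,6.101)–(1.368,6.000)
cell (2,3): code 0010 → (2.000,3.425)–(2.824,4.000)
cell (2,4): code 0111 → (2.824,4.000)–(3.000,4.643)
cell (2,5): code 1011 → (3.000,5.130)–(2.184,6.000)
cell (2,6): code 0001 → (2.184,6.000)–(2.000,6.101)
cell (3,4): code 0010 → (3.000,4.643)–(3.067,5.000)
cell (3,5): code 0001 → (3.067,5.000)–(3.000,5.130)
total: 12 segments, chained into 1 closed loop(s), length Σ = 8.324387

segments=12 loops=1 length=8.324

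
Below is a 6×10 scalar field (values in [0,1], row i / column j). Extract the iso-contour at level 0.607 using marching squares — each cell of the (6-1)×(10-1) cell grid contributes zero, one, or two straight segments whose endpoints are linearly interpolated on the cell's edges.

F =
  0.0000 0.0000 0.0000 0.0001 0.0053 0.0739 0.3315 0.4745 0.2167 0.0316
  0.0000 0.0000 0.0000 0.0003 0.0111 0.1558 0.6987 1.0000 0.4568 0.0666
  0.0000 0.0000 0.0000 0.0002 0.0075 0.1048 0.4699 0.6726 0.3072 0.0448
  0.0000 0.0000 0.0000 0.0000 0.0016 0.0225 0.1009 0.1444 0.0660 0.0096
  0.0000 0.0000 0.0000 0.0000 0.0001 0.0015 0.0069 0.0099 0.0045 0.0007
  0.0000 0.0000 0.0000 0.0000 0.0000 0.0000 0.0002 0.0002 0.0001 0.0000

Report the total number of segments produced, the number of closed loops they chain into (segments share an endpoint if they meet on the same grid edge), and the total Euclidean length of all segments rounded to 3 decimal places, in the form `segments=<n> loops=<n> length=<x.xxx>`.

cell (0,5): code 0100 → (0.750,6.000)–(1.000,5.831)
cell (0,6): code 1100 → (0.252,7.000)–(0.750,6.000)
cell (0,7): code 1000 → (1.000,7.723)–(0.252,7.000)
cell (1,5): code 0010 → (1.000,5.831)–(1.401,6.000)
cell (1,6): code 0111 → (1.401,6.000)–(2.000,6.676)
cell (1,7): code 1001 → (2.000,7.180)–(1.000,7.723)
cell (2,6): code 0010 → (2.000,6.676)–(2.124,7.000)
cell (2,7): code 0001 → (2.124,7.000)–(2.000,7.180)
total: 8 segments, chained into 1 closed loop(s), length Σ = 5.501093

segments=8 loops=1 length=5.501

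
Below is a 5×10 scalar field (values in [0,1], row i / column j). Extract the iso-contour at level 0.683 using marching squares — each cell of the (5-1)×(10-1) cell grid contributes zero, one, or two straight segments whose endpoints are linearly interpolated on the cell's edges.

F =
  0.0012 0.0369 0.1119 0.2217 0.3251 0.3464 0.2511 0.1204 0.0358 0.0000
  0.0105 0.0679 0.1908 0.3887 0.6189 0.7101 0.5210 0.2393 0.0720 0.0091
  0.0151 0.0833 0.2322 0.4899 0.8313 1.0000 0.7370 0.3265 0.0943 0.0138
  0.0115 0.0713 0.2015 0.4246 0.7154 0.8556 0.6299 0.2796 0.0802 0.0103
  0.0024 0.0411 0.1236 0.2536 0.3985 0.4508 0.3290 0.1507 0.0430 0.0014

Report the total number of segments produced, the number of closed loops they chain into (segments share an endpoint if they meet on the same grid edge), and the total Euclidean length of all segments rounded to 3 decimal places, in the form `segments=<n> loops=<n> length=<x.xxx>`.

segments=12 loops=1 length=7.675

cell (0,4): code 0100 → (0.925,5.000)–(1.000,4.703)
cell (0,5): code 1000 → (1.000,5.143)–(0.925,5.000)
cell (1,3): code 0100 → (1.302,4.000)–(2.000,3.566)
cell (1,4): code 1110 → (1.000,4.703)–(1.302,4.000)
cell (1,5): code 1101 → (1.750,6.000)–(1.000,5.143)
cell (1,6): code 1000 → (2.000,6.132)–(1.750,6.000)
cell (2,3): code 0110 → (2.000,3.566)–(3.000,3.889)
cell (2,5): code 1011 → (3.000,5.765)–(2.504,6.000)
cell (2,6): code 0001 → (2.504,6.000)–(2.000,6.132)
cell (3,3): code 0010 → (3.000,3.889)–(3.102,4.000)
cell (3,4): code 0011 → (3.102,4.000)–(3.426,5.000)
cell (3,5): code 0001 → (3.426,5.000)–(3.000,5.765)
total: 12 segments, chained into 1 closed loop(s), length Σ = 7.674919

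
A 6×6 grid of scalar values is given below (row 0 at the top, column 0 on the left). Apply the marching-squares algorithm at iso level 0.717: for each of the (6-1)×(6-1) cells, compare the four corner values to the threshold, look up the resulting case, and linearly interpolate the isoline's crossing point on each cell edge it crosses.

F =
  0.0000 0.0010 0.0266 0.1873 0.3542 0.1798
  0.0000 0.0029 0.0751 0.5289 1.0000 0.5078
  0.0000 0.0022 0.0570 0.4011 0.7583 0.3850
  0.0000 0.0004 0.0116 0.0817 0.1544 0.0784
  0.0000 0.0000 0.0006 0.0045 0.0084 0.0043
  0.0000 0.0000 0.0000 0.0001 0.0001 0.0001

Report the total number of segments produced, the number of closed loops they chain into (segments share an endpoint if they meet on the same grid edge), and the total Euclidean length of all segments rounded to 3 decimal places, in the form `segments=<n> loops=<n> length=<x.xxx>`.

cell (0,3): code 0100 → (0.562,4.000)–(1.000,3.399)
cell (0,4): code 1000 → (1.000,4.575)–(0.562,4.000)
cell (1,3): code 0110 → (1.000,3.399)–(2.000,3.884)
cell (1,4): code 1001 → (2.000,4.111)–(1.000,4.575)
cell (2,3): code 0010 → (2.000,3.884)–(2.068,4.000)
cell (2,4): code 0001 → (2.068,4.000)–(2.000,4.111)
total: 6 segments, chained into 1 closed loop(s), length Σ = 3.944894

segments=6 loops=1 length=3.945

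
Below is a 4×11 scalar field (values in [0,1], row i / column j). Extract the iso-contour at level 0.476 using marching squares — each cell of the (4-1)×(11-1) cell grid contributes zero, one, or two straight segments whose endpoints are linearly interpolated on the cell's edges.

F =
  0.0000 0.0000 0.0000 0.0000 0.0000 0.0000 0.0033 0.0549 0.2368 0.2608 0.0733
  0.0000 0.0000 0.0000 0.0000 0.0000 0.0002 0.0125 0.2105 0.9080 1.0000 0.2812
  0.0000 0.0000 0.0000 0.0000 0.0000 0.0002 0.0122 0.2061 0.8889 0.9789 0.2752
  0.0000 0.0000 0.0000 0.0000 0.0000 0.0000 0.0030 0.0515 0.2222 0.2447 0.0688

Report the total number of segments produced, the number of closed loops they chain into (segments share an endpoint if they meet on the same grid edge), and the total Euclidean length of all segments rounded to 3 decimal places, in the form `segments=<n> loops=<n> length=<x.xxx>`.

cell (0,7): code 0100 → (0.356,8.000)–(1.000,7.381)
cell (0,8): code 1100 → (0.291,9.000)–(0.356,8.000)
cell (0,9): code 1000 → (1.000,9.729)–(0.291,9.000)
cell (1,7): code 0110 → (1.000,7.381)–(2.000,7.395)
cell (1,9): code 1001 → (2.000,9.715)–(1.000,9.729)
cell (2,7): code 0010 → (2.000,7.395)–(2.619,8.000)
cell (2,8): code 0011 → (2.619,8.000)–(2.685,9.000)
cell (2,9): code 0001 → (2.685,9.000)–(2.000,9.715)
total: 8 segments, chained into 1 closed loop(s), length Σ = 7.770024

segments=8 loops=1 length=7.770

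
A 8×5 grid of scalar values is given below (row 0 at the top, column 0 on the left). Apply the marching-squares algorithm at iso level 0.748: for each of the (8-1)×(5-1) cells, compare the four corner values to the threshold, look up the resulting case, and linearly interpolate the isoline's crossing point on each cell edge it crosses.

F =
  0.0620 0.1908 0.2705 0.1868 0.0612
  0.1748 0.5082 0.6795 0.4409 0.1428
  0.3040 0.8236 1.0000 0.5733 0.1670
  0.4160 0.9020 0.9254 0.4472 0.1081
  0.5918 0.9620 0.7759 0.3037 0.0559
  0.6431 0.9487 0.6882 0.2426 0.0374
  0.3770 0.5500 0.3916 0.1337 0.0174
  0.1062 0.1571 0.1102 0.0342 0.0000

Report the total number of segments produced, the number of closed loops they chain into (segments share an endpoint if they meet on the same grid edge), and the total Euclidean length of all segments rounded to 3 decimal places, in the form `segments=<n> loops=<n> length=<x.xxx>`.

cell (1,0): code 0100 → (1.760,1.000)–(2.000,0.855)
cell (1,1): code 1100 → (1.214,2.000)–(1.760,1.000)
cell (1,2): code 1000 → (2.000,2.591)–(1.214,2.000)
cell (2,0): code 0110 → (2.000,0.855)–(3.000,0.683)
cell (2,2): code 1001 → (3.000,2.371)–(2.000,2.591)
cell (3,0): code 0110 → (3.000,0.683)–(4.000,0.422)
cell (3,2): code 1001 → (4.000,2.059)–(3.000,2.371)
cell (4,0): code 0110 → (4.000,0.422)–(5.000,0.343)
cell (4,1): code 1011 → (5.000,1.770)–(4.318,2.000)
cell (4,2): code 0001 → (4.318,2.000)–(4.000,2.059)
cell (5,0): code 0010 → (5.000,0.343)–(5.503,1.000)
cell (5,1): code 0001 → (5.503,1.000)–(5.000,1.770)
total: 12 segments, chained into 1 closed loop(s), length Σ = 10.316772

segments=12 loops=1 length=10.317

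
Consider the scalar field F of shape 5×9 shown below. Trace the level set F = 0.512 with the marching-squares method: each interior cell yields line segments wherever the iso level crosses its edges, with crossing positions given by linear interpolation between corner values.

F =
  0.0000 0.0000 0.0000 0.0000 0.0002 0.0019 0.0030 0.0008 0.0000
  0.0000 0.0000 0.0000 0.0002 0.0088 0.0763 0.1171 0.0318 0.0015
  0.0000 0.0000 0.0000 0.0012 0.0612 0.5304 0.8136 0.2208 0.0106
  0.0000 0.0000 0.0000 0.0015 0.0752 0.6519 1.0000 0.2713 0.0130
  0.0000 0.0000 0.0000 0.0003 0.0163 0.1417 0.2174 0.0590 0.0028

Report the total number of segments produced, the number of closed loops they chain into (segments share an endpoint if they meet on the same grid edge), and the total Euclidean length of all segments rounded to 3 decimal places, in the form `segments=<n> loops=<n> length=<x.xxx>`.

cell (1,4): code 0100 → (1.959,5.000)–(2.000,4.961)
cell (1,5): code 1100 → (1.567,6.000)–(1.959,5.000)
cell (1,6): code 1000 → (2.000,6.509)–(1.567,6.000)
cell (2,4): code 0110 → (2.000,4.961)–(3.000,4.757)
cell (2,6): code 1001 → (3.000,6.670)–(2.000,6.509)
cell (3,4): code 0010 → (3.000,4.757)–(3.274,5.000)
cell (3,5): code 0011 → (3.274,5.000)–(3.624,6.000)
cell (3,6): code 0001 → (3.624,6.000)–(3.000,6.670)
total: 8 segments, chained into 1 closed loop(s), length Σ = 6.172520

segments=8 loops=1 length=6.173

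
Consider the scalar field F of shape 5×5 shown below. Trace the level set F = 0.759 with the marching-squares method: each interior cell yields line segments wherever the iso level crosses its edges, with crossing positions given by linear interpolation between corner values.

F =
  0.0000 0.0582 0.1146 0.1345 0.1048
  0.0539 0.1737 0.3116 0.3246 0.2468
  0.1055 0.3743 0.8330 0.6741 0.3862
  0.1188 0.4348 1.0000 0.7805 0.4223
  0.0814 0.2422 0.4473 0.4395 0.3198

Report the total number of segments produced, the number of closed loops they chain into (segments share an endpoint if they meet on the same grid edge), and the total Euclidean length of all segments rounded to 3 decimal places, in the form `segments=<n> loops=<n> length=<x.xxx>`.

cell (1,1): code 0100 → (1.858,2.000)–(2.000,1.839)
cell (1,2): code 1000 → (2.000,2.466)–(1.858,2.000)
cell (2,1): code 0110 → (2.000,1.839)–(3.000,1.574)
cell (2,2): code 1101 → (2.798,3.000)–(2.000,2.466)
cell (2,3): code 1000 → (3.000,3.060)–(2.798,3.000)
cell (3,1): code 0010 → (3.000,1.574)–(3.436,2.000)
cell (3,2): code 0011 → (3.436,2.000)–(3.063,3.000)
cell (3,3): code 0001 → (3.063,3.000)–(3.000,3.060)
total: 8 segments, chained into 1 closed loop(s), length Σ = 4.671566

segments=8 loops=1 length=4.672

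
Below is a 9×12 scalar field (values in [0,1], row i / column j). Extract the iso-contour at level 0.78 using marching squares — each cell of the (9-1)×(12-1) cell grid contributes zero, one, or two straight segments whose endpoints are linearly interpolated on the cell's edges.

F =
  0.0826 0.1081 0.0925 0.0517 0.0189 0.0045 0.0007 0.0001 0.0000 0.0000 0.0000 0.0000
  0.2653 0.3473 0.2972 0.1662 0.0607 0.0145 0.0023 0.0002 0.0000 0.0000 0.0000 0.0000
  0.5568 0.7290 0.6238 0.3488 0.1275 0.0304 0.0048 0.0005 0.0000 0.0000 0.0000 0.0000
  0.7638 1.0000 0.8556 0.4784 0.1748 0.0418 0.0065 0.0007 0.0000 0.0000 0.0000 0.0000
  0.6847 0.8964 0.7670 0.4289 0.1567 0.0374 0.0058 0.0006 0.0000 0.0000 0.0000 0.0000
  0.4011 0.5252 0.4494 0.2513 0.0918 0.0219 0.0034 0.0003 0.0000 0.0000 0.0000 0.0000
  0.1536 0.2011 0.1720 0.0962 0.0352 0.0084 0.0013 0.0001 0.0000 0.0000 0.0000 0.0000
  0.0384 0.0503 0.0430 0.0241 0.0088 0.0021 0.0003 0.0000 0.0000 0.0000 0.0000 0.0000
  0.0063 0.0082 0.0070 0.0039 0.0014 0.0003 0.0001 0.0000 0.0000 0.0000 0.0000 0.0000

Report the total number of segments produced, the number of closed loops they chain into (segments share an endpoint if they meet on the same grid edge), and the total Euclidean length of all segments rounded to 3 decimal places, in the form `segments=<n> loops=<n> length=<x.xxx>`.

cell (2,0): code 0100 → (2.188,1.000)–(3.000,0.069)
cell (2,1): code 1100 → (2.674,2.000)–(2.188,1.000)
cell (2,2): code 1000 → (3.000,2.200)–(2.674,2.000)
cell (3,0): code 0110 → (3.000,0.069)–(4.000,0.450)
cell (3,1): code 1011 → (4.000,1.900)–(3.853,2.000)
cell (3,2): code 0001 → (3.853,2.000)–(3.000,2.200)
cell (4,0): code 0010 → (4.000,0.450)–(4.314,1.000)
cell (4,1): code 0001 → (4.314,1.000)–(4.000,1.900)
total: 8 segments, chained into 1 closed loop(s), length Σ = 6.440287

segments=8 loops=1 length=6.440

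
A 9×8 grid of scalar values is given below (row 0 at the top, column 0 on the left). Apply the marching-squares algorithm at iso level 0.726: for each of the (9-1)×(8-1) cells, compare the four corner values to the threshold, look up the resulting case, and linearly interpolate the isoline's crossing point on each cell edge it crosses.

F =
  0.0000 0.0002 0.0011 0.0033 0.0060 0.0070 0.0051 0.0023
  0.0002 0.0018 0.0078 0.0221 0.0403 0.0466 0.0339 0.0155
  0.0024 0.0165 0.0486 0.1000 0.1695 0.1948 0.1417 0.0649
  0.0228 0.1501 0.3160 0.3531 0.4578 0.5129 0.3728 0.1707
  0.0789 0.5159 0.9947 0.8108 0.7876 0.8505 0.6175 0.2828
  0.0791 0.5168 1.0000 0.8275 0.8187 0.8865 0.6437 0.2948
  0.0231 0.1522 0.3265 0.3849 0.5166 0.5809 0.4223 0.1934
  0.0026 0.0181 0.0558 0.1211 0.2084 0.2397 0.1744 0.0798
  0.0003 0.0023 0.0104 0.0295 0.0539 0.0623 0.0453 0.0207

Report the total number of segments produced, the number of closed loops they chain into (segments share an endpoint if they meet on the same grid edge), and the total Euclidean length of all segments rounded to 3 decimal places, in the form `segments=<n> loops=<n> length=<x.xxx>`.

segments=12 loops=1 length=10.967

cell (3,1): code 0100 → (3.604,2.000)–(4.000,1.439)
cell (3,2): code 1100 → (3.815,3.000)–(3.604,2.000)
cell (3,3): code 1100 → (3.813,4.000)–(3.815,3.000)
cell (3,4): code 1100 → (3.631,5.000)–(3.813,4.000)
cell (3,5): code 1000 → (4.000,5.534)–(3.631,5.000)
cell (4,1): code 0110 → (4.000,1.439)–(5.000,1.433)
cell (4,5): code 1001 → (5.000,5.661)–(4.000,5.534)
cell (5,1): code 0010 → (5.000,1.433)–(5.407,2.000)
cell (5,2): code 0011 → (5.407,2.000)–(5.229,3.000)
cell (5,3): code 0011 → (5.229,3.000)–(5.307,4.000)
cell (5,4): code 0011 → (5.307,4.000)–(5.525,5.000)
cell (5,5): code 0001 → (5.525,5.000)–(5.000,5.661)
total: 12 segments, chained into 1 closed loop(s), length Σ = 10.966775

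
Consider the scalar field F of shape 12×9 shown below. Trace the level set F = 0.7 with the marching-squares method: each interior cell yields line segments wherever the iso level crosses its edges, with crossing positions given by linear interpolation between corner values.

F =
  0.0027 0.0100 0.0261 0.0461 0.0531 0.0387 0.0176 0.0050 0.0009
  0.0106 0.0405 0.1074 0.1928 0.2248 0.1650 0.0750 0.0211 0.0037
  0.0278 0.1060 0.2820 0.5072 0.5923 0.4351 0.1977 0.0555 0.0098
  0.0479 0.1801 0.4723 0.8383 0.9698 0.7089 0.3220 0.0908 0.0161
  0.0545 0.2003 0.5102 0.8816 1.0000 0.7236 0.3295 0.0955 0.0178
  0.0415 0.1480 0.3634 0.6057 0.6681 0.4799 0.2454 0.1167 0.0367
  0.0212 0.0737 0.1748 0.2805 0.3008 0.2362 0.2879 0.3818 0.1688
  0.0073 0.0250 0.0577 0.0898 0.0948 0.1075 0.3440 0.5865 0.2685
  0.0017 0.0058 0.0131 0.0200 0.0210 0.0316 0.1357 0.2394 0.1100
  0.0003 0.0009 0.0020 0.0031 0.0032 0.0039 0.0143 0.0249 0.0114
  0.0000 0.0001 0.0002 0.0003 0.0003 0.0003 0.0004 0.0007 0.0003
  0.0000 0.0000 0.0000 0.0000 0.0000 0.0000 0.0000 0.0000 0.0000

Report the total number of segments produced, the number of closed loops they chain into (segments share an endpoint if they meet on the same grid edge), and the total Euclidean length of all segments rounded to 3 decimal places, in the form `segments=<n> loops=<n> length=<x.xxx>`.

segments=10 loops=1 length=8.112

cell (2,2): code 0100 → (2.582,3.000)–(3.000,2.622)
cell (2,3): code 1100 → (2.285,4.000)–(2.582,3.000)
cell (2,4): code 1100 → (2.967,5.000)–(2.285,4.000)
cell (2,5): code 1000 → (3.000,5.023)–(2.967,5.000)
cell (3,2): code 0110 → (3.000,2.622)–(4.000,2.511)
cell (3,5): code 1001 → (4.000,5.060)–(3.000,5.023)
cell (4,2): code 0010 → (4.000,2.511)–(4.658,3.000)
cell (4,3): code 0011 → (4.658,3.000)–(4.904,4.000)
cell (4,4): code 0011 → (4.904,4.000)–(4.097,5.000)
cell (4,5): code 0001 → (4.097,5.000)–(4.000,5.060)
total: 10 segments, chained into 1 closed loop(s), length Σ = 8.112204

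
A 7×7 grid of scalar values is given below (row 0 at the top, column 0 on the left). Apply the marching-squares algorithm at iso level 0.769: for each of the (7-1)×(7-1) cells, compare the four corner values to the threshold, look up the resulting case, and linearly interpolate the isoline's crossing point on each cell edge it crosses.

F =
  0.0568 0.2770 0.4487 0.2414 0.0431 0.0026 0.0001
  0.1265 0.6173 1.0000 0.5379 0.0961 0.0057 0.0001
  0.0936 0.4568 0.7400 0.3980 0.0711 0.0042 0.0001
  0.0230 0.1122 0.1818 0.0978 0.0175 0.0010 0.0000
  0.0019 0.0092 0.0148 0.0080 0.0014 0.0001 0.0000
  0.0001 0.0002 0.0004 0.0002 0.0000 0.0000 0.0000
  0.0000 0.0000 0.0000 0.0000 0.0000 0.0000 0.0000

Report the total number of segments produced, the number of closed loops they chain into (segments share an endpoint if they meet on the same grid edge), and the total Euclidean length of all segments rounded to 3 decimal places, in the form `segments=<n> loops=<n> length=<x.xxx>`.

cell (0,1): code 0100 → (0.581,2.000)–(1.000,1.396)
cell (0,2): code 1000 → (1.000,2.500)–(0.581,2.000)
cell (1,1): code 0010 → (1.000,1.396)–(1.888,2.000)
cell (1,2): code 0001 → (1.888,2.000)–(1.000,2.500)
total: 4 segments, chained into 1 closed loop(s), length Σ = 3.480604

segments=4 loops=1 length=3.481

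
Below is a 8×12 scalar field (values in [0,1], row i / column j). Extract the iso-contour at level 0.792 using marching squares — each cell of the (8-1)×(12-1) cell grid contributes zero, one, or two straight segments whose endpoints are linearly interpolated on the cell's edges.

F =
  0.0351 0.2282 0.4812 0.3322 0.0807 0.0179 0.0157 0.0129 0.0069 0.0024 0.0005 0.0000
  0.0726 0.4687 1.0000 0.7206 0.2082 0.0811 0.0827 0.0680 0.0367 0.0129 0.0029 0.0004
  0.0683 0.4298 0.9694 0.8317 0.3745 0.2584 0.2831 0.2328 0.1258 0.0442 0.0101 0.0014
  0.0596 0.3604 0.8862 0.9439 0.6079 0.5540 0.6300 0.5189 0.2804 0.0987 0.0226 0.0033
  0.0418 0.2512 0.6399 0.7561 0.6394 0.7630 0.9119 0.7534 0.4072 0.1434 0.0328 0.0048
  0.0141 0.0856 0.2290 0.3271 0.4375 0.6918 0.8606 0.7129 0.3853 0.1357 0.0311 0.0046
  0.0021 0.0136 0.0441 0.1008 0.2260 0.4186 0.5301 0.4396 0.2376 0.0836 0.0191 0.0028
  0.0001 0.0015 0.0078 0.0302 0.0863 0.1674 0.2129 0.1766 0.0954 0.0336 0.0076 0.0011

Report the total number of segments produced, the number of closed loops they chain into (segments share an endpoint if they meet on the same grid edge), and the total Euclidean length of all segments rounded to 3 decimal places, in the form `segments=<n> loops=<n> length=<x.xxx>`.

segments=16 loops=2 length=12.841

cell (0,1): code 0100 → (0.599,2.000)–(1.000,1.609)
cell (0,2): code 1000 → (1.000,2.744)–(0.599,2.000)
cell (1,1): code 0110 → (1.000,1.609)–(2.000,1.671)
cell (1,2): code 1101 → (1.643,3.000)–(1.000,2.744)
cell (1,3): code 1000 → (2.000,3.087)–(1.643,3.000)
cell (2,1): code 0110 → (2.000,1.671)–(3.000,1.821)
cell (2,3): code 1001 → (3.000,3.452)–(2.000,3.087)
cell (3,1): code 0010 → (3.000,1.821)–(3.382,2.000)
cell (3,2): code 0011 → (3.382,2.000)–(3.809,3.000)
cell (3,3): code 0001 → (3.809,3.000)–(3.000,3.452)
cell (3,5): code 0100 → (3.575,6.000)–(4.000,5.195)
cell (3,6): code 1000 → (4.000,6.756)–(3.575,6.000)
cell (4,5): code 0110 → (4.000,5.195)–(5.000,5.594)
cell (4,6): code 1001 → (5.000,6.464)–(4.000,6.756)
cell (5,5): code 0010 → (5.000,5.594)–(5.208,6.000)
cell (5,6): code 0001 → (5.208,6.000)–(5.000,6.464)
total: 16 segments, chained into 2 closed loop(s), length Σ = 12.840953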